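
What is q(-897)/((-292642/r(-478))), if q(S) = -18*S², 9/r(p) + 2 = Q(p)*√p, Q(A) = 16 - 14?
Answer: -65173329/140175518 - 65173329*I*√478/140175518 ≈ -0.46494 - 10.165*I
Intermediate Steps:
Q(A) = 2
r(p) = 9/(-2 + 2*√p)
q(-897)/((-292642/r(-478))) = (-18*(-897)²)/((-(-585284/9 + 585284*I*√478/9))) = (-18*804609)/((-(-585284/9 + 585284*I*√478/9))) = -14482962*(-1/(292642*(-2/9 + 2*I*√478/9))) = -14482962/(585284/9 - 585284*I*√478/9)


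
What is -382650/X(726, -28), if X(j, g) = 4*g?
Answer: 191325/56 ≈ 3416.5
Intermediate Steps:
-382650/X(726, -28) = -382650/(4*(-28)) = -382650/(-112) = -382650*(-1/112) = 191325/56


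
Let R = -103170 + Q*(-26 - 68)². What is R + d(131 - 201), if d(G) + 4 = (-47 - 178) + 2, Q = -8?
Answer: -174085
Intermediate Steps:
d(G) = -227 (d(G) = -4 + ((-47 - 178) + 2) = -4 + (-225 + 2) = -4 - 223 = -227)
R = -173858 (R = -103170 - 8*(-26 - 68)² = -103170 - 8*(-94)² = -103170 - 8*8836 = -103170 - 70688 = -173858)
R + d(131 - 201) = -173858 - 227 = -174085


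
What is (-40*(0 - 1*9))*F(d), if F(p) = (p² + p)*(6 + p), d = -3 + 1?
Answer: 2880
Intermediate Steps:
d = -2
F(p) = (6 + p)*(p + p²) (F(p) = (p + p²)*(6 + p) = (6 + p)*(p + p²))
(-40*(0 - 1*9))*F(d) = (-40*(0 - 1*9))*(-2*(6 + (-2)² + 7*(-2))) = (-40*(0 - 9))*(-2*(6 + 4 - 14)) = (-40*(-9))*(-2*(-4)) = 360*8 = 2880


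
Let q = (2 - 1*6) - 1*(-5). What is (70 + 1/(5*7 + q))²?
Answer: 6355441/1296 ≈ 4903.9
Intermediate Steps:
q = 1 (q = (2 - 6) + 5 = -4 + 5 = 1)
(70 + 1/(5*7 + q))² = (70 + 1/(5*7 + 1))² = (70 + 1/(35 + 1))² = (70 + 1/36)² = (2521/36)² = 6355441/1296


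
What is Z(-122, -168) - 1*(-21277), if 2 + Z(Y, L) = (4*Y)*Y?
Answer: 80811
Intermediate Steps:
Z(Y, L) = -2 + 4*Y² (Z(Y, L) = -2 + (4*Y)*Y = -2 + 4*Y²)
Z(-122, -168) - 1*(-21277) = (-2 + 4*(-122)²) - 1*(-21277) = (-2 + 4*14884) + 21277 = (-2 + 59536) + 21277 = 59534 + 21277 = 80811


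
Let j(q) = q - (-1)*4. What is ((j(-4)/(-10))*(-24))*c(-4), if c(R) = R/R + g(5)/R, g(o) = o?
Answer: 0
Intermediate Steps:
c(R) = 1 + 5/R (c(R) = R/R + 5/R = 1 + 5/R)
j(q) = 4 + q (j(q) = q - 1*(-4) = q + 4 = 4 + q)
((j(-4)/(-10))*(-24))*c(-4) = (((4 - 4)/(-10))*(-24))*((5 - 4)/(-4)) = ((0*(-⅒))*(-24))*(-¼*1) = (0*(-24))*(-¼) = 0*(-¼) = 0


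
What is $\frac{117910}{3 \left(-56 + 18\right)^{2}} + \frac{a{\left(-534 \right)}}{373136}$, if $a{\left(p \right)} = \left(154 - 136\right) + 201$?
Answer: $\frac{10999353617}{404106288} \approx 27.219$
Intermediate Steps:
$a{\left(p \right)} = 219$ ($a{\left(p \right)} = 18 + 201 = 219$)
$\frac{117910}{3 \left(-56 + 18\right)^{2}} + \frac{a{\left(-534 \right)}}{373136} = \frac{117910}{3 \left(-56 + 18\right)^{2}} + \frac{219}{373136} = \frac{117910}{3 \left(-38\right)^{2}} + 219 \cdot \frac{1}{373136} = \frac{117910}{3 \cdot 1444} + \frac{219}{373136} = \frac{117910}{4332} + \frac{219}{373136} = 117910 \cdot \frac{1}{4332} + \frac{219}{373136} = \frac{58955}{2166} + \frac{219}{373136} = \frac{10999353617}{404106288}$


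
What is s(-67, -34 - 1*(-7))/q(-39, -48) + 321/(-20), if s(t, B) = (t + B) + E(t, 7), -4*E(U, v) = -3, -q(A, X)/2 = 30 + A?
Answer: -7643/360 ≈ -21.231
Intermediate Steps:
q(A, X) = -60 - 2*A (q(A, X) = -2*(30 + A) = -60 - 2*A)
E(U, v) = 3/4 (E(U, v) = -1/4*(-3) = 3/4)
s(t, B) = 3/4 + B + t (s(t, B) = (t + B) + 3/4 = (B + t) + 3/4 = 3/4 + B + t)
s(-67, -34 - 1*(-7))/q(-39, -48) + 321/(-20) = (3/4 + (-34 - 1*(-7)) - 67)/(-60 - 2*(-39)) + 321/(-20) = (3/4 + (-34 + 7) - 67)/(-60 + 78) + 321*(-1/20) = (3/4 - 27 - 67)/18 - 321/20 = -373/4*1/18 - 321/20 = -373/72 - 321/20 = -7643/360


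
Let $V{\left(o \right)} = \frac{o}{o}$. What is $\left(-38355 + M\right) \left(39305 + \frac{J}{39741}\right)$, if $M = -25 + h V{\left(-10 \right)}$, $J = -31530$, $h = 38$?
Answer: $- \frac{19963254036150}{13247} \approx -1.507 \cdot 10^{9}$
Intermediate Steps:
$V{\left(o \right)} = 1$
$M = 13$ ($M = -25 + 38 \cdot 1 = -25 + 38 = 13$)
$\left(-38355 + M\right) \left(39305 + \frac{J}{39741}\right) = \left(-38355 + 13\right) \left(39305 - \frac{31530}{39741}\right) = - 38342 \left(39305 - \frac{10510}{13247}\right) = \left(-38342\right) \frac{520662825}{13247} = - \frac{19963254036150}{13247}$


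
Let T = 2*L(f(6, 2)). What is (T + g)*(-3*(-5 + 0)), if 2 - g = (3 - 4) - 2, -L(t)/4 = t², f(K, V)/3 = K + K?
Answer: -155445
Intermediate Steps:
f(K, V) = 6*K (f(K, V) = 3*(K + K) = 3*(2*K) = 6*K)
L(t) = -4*t²
T = -10368 (T = 2*(-4*(6*6)²) = 2*(-4*36²) = 2*(-4*1296) = 2*(-5184) = -10368)
g = 5 (g = 2 - ((3 - 4) - 2) = 2 - (-1 - 2) = 2 - 1*(-3) = 2 + 3 = 5)
(T + g)*(-3*(-5 + 0)) = (-10368 + 5)*(-3*(-5 + 0)) = -(-31089)*(-5) = -10363*15 = -155445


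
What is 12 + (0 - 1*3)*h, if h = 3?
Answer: 3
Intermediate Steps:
12 + (0 - 1*3)*h = 12 + (0 - 1*3)*3 = 12 + (0 - 3)*3 = 12 - 3*3 = 12 - 9 = 3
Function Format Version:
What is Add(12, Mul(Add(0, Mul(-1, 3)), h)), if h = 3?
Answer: 3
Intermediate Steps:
Add(12, Mul(Add(0, Mul(-1, 3)), h)) = Add(12, Mul(Add(0, Mul(-1, 3)), 3)) = Add(12, Mul(Add(0, -3), 3)) = Add(12, Mul(-3, 3)) = Add(12, -9) = 3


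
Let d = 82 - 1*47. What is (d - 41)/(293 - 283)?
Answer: -⅗ ≈ -0.60000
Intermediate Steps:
d = 35 (d = 82 - 47 = 35)
(d - 41)/(293 - 283) = (35 - 41)/(293 - 283) = -6/10 = -6*⅒ = -⅗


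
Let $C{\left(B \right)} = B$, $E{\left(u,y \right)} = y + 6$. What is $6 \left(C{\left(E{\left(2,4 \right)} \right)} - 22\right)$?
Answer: $-72$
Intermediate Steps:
$E{\left(u,y \right)} = 6 + y$
$6 \left(C{\left(E{\left(2,4 \right)} \right)} - 22\right) = 6 \left(\left(6 + 4\right) - 22\right) = 6 \left(10 - 22\right) = 6 \left(-12\right) = -72$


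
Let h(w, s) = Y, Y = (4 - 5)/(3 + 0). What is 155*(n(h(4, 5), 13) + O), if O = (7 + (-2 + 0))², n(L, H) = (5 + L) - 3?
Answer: 12400/3 ≈ 4133.3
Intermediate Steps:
Y = -⅓ (Y = -1/3 = -1*⅓ = -⅓ ≈ -0.33333)
h(w, s) = -⅓
n(L, H) = 2 + L
O = 25 (O = (7 - 2)² = 5² = 25)
155*(n(h(4, 5), 13) + O) = 155*((2 - ⅓) + 25) = 155*(5/3 + 25) = 155*(80/3) = 12400/3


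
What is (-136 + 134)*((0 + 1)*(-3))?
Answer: 6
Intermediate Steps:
(-136 + 134)*((0 + 1)*(-3)) = -2*(-3) = 6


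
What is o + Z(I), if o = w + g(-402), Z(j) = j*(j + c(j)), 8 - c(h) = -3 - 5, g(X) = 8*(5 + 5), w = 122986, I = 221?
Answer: 175443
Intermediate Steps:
g(X) = 80 (g(X) = 8*10 = 80)
c(h) = 16 (c(h) = 8 - (-3 - 5) = 8 - 1*(-8) = 8 + 8 = 16)
Z(j) = j*(16 + j) (Z(j) = j*(j + 16) = j*(16 + j))
o = 123066 (o = 122986 + 80 = 123066)
o + Z(I) = 123066 + 221*(16 + 221) = 123066 + 221*237 = 123066 + 52377 = 175443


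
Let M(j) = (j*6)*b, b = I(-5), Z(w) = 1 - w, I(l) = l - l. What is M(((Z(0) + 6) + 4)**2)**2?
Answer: 0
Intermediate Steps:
I(l) = 0
b = 0
M(j) = 0 (M(j) = (j*6)*0 = (6*j)*0 = 0)
M(((Z(0) + 6) + 4)**2)**2 = 0**2 = 0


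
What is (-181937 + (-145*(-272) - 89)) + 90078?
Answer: -52508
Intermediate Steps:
(-181937 + (-145*(-272) - 89)) + 90078 = (-181937 + (39440 - 89)) + 90078 = (-181937 + 39351) + 90078 = -142586 + 90078 = -52508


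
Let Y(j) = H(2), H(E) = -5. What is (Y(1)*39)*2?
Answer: -390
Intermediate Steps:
Y(j) = -5
(Y(1)*39)*2 = -5*39*2 = -195*2 = -390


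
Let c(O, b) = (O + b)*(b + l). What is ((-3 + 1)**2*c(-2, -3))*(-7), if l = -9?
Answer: -1680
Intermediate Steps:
c(O, b) = (-9 + b)*(O + b) (c(O, b) = (O + b)*(b - 9) = (O + b)*(-9 + b) = (-9 + b)*(O + b))
((-3 + 1)**2*c(-2, -3))*(-7) = ((-3 + 1)**2*((-3)**2 - 9*(-2) - 9*(-3) - 2*(-3)))*(-7) = ((-2)**2*(9 + 18 + 27 + 6))*(-7) = (4*60)*(-7) = 240*(-7) = -1680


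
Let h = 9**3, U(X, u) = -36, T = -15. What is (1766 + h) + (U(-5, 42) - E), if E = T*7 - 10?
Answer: 2574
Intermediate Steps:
h = 729
E = -115 (E = -15*7 - 10 = -105 - 10 = -115)
(1766 + h) + (U(-5, 42) - E) = (1766 + 729) + (-36 - 1*(-115)) = 2495 + (-36 + 115) = 2495 + 79 = 2574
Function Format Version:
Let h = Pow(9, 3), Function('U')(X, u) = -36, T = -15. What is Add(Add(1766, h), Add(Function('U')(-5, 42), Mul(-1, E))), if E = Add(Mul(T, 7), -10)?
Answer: 2574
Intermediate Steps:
h = 729
E = -115 (E = Add(Mul(-15, 7), -10) = Add(-105, -10) = -115)
Add(Add(1766, h), Add(Function('U')(-5, 42), Mul(-1, E))) = Add(Add(1766, 729), Add(-36, Mul(-1, -115))) = Add(2495, Add(-36, 115)) = Add(2495, 79) = 2574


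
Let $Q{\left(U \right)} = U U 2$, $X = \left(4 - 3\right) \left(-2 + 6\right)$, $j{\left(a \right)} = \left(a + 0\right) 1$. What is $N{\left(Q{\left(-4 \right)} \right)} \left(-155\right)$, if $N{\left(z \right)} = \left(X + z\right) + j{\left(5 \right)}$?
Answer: $-6355$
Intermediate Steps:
$j{\left(a \right)} = a$ ($j{\left(a \right)} = a 1 = a$)
$X = 4$ ($X = 1 \cdot 4 = 4$)
$Q{\left(U \right)} = 2 U^{2}$ ($Q{\left(U \right)} = U^{2} \cdot 2 = 2 U^{2}$)
$N{\left(z \right)} = 9 + z$ ($N{\left(z \right)} = \left(4 + z\right) + 5 = 9 + z$)
$N{\left(Q{\left(-4 \right)} \right)} \left(-155\right) = \left(9 + 2 \left(-4\right)^{2}\right) \left(-155\right) = \left(9 + 2 \cdot 16\right) \left(-155\right) = \left(9 + 32\right) \left(-155\right) = 41 \left(-155\right) = -6355$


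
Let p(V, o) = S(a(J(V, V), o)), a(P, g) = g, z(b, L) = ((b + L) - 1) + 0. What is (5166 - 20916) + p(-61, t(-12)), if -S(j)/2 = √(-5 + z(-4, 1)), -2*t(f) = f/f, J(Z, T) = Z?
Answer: -15750 - 6*I ≈ -15750.0 - 6.0*I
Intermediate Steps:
z(b, L) = -1 + L + b (z(b, L) = ((L + b) - 1) + 0 = (-1 + L + b) + 0 = -1 + L + b)
t(f) = -½ (t(f) = -f/(2*f) = -½*1 = -½)
S(j) = -6*I (S(j) = -2*√(-5 + (-1 + 1 - 4)) = -2*√(-5 - 4) = -6*I)
p(V, o) = -6*I
(5166 - 20916) + p(-61, t(-12)) = (5166 - 20916) - 6*I = -15750 - 6*I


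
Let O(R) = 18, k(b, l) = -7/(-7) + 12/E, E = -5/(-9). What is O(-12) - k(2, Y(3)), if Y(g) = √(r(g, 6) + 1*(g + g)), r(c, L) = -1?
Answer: -23/5 ≈ -4.6000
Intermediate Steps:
E = 5/9 (E = -5*(-⅑) = 5/9 ≈ 0.55556)
Y(g) = √(-1 + 2*g) (Y(g) = √(-1 + 1*(g + g)) = √(-1 + 1*(2*g)) = √(-1 + 2*g))
k(b, l) = 113/5 (k(b, l) = -7/(-7) + 12/(5/9) = -7*(-⅐) + 12*(9/5) = 1 + 108/5 = 113/5)
O(-12) - k(2, Y(3)) = 18 - 1*113/5 = 18 - 113/5 = -23/5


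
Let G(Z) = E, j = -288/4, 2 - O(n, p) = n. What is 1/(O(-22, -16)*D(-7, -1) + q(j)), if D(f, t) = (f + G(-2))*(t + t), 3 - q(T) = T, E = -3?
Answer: 1/555 ≈ 0.0018018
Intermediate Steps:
O(n, p) = 2 - n
j = -72 (j = -288*¼ = -72)
G(Z) = -3
q(T) = 3 - T
D(f, t) = 2*t*(-3 + f) (D(f, t) = (f - 3)*(t + t) = (-3 + f)*(2*t) = 2*t*(-3 + f))
1/(O(-22, -16)*D(-7, -1) + q(j)) = 1/((2 - 1*(-22))*(2*(-1)*(-3 - 7)) + (3 - 1*(-72))) = 1/((2 + 22)*(2*(-1)*(-10)) + (3 + 72)) = 1/(24*20 + 75) = 1/(480 + 75) = 1/555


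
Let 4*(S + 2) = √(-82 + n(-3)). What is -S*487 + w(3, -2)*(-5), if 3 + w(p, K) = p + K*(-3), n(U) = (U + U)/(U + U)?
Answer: 944 - 4383*I/4 ≈ 944.0 - 1095.8*I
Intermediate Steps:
n(U) = 1 (n(U) = (2*U)/((2*U)) = (2*U)*(1/(2*U)) = 1)
w(p, K) = -3 + p - 3*K (w(p, K) = -3 + (p + K*(-3)) = -3 + (p - 3*K) = -3 + p - 3*K)
S = -2 + 9*I/4 (S = -2 + √(-82 + 1)/4 = -2 + √(-81)/4 = -2 + (9*I)/4 = -2 + 9*I/4 ≈ -2.0 + 2.25*I)
-S*487 + w(3, -2)*(-5) = -(-2 + 9*I/4)*487 + (-3 + 3 - 3*(-2))*(-5) = (2 - 9*I/4)*487 + (-3 + 3 + 6)*(-5) = (974 - 4383*I/4) + 6*(-5) = (974 - 4383*I/4) - 30 = 944 - 4383*I/4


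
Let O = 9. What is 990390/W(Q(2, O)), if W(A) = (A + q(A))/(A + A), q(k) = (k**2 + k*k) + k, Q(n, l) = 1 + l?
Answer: 990390/11 ≈ 90036.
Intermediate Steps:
q(k) = k + 2*k**2 (q(k) = (k**2 + k**2) + k = 2*k**2 + k = k + 2*k**2)
W(A) = (A + A*(1 + 2*A))/(2*A) (W(A) = (A + A*(1 + 2*A))/(A + A) = (A + A*(1 + 2*A))/((2*A)) = (A + A*(1 + 2*A))*(1/(2*A)) = (A + A*(1 + 2*A))/(2*A))
990390/W(Q(2, O)) = 990390/(1 + (1 + 9)) = 990390/(1 + 10) = 990390/11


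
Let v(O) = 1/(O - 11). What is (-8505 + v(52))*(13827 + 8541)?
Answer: -7799811072/41 ≈ -1.9024e+8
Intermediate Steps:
v(O) = 1/(-11 + O)
(-8505 + v(52))*(13827 + 8541) = (-8505 + 1/(-11 + 52))*(13827 + 8541) = (-8505 + 1/41)*22368 = -348704/41*22368 = -7799811072/41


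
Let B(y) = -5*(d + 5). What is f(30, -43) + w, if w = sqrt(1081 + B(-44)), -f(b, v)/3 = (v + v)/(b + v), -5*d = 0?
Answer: -258/13 + 4*sqrt(66) ≈ 12.650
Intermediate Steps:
d = 0 (d = -1/5*0 = 0)
f(b, v) = -6*v/(b + v) (f(b, v) = -3*(v + v)/(b + v) = -3*2*v/(b + v) = -6*v/(b + v))
B(y) = -25 (B(y) = -5*(0 + 5) = -5*5 = -25)
w = 4*sqrt(66) (w = sqrt(1081 - 25) = sqrt(1056) = 4*sqrt(66) ≈ 32.496)
f(30, -43) + w = -6*(-43)/(30 - 43) + 4*sqrt(66) = -6*(-43)/(-13) + 4*sqrt(66) = -6*(-43)*(-1/13) + 4*sqrt(66) = -258/13 + 4*sqrt(66)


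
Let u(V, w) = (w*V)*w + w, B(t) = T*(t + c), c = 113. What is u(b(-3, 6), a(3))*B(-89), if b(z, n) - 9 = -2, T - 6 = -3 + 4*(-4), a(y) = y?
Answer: -20592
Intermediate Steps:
T = -13 (T = 6 + (-3 + 4*(-4)) = 6 + (-3 - 16) = 6 - 19 = -13)
B(t) = -1469 - 13*t (B(t) = -13*(t + 113) = -13*(113 + t) = -1469 - 13*t)
b(z, n) = 7 (b(z, n) = 9 - 2 = 7)
u(V, w) = w + V*w² (u(V, w) = (V*w)*w + w = V*w² + w = w + V*w²)
u(b(-3, 6), a(3))*B(-89) = (3*(1 + 7*3))*(-1469 - 13*(-89)) = (3*(1 + 21))*(-1469 + 1157) = (3*22)*(-312) = 66*(-312) = -20592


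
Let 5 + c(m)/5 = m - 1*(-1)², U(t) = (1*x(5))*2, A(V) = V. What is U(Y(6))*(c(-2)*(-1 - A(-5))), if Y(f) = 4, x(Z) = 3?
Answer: -960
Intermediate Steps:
U(t) = 6 (U(t) = (1*3)*2 = 3*2 = 6)
c(m) = -30 + 5*m (c(m) = -25 + 5*(m - 1*(-1)²) = -25 + 5*(m - 1*1) = -25 + 5*(m - 1) = -25 + 5*(-1 + m) = -25 + (-5 + 5*m) = -30 + 5*m)
U(Y(6))*(c(-2)*(-1 - A(-5))) = 6*((-30 + 5*(-2))*(-1 - 1*(-5))) = 6*((-30 - 10)*(-1 + 5)) = 6*(-40*4) = 6*(-160) = -960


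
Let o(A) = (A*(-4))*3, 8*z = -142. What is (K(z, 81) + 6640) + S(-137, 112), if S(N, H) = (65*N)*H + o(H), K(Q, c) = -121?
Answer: -992185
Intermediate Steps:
z = -71/4 (z = (⅛)*(-142) = -71/4 ≈ -17.750)
o(A) = -12*A (o(A) = -4*A*3 = -12*A)
S(N, H) = -12*H + 65*H*N (S(N, H) = (65*N)*H - 12*H = 65*H*N - 12*H = -12*H + 65*H*N)
(K(z, 81) + 6640) + S(-137, 112) = (-121 + 6640) + 112*(-12 + 65*(-137)) = 6519 + 112*(-12 - 8905) = 6519 + 112*(-8917) = 6519 - 998704 = -992185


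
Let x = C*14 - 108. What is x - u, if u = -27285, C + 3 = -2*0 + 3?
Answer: 27177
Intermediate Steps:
C = 0 (C = -3 + (-2*0 + 3) = -3 + (0 + 3) = -3 + 3 = 0)
x = -108 (x = 0*14 - 108 = 0 - 108 = -108)
x - u = -108 - 1*(-27285) = -108 + 27285 = 27177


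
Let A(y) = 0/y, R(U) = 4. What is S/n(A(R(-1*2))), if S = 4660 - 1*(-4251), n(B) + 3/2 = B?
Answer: -17822/3 ≈ -5940.7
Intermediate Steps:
A(y) = 0
n(B) = -3/2 + B
S = 8911 (S = 4660 + 4251 = 8911)
S/n(A(R(-1*2))) = 8911/(-3/2 + 0) = 8911/(-3/2) = 8911*(-2/3) = -17822/3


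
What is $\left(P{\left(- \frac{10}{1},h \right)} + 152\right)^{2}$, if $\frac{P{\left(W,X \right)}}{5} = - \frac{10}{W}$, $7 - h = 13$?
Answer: $24649$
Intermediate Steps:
$h = -6$ ($h = 7 - 13 = -6$)
$P{\left(W,X \right)} = - \frac{50}{W}$ ($P{\left(W,X \right)} = 5 \left(- \frac{10}{W}\right) = - \frac{50}{W}$)
$\left(P{\left(- \frac{10}{1},h \right)} + 152\right)^{2} = \left(- \frac{50}{\left(-10\right) 1^{-1}} + 152\right)^{2} = \left(- \frac{50}{\left(-10\right) 1} + 152\right)^{2} = \left(- \frac{50}{-10} + 152\right)^{2} = \left(\left(-50\right) \left(- \frac{1}{10}\right) + 152\right)^{2} = \left(5 + 152\right)^{2} = 157^{2} = 24649$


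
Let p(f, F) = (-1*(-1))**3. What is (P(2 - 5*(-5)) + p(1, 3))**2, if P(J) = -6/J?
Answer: 49/81 ≈ 0.60494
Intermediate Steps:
p(f, F) = 1 (p(f, F) = 1**3 = 1)
(P(2 - 5*(-5)) + p(1, 3))**2 = (-6/(2 - 5*(-5)) + 1)**2 = (-6/(2 + 25) + 1)**2 = (-6/27 + 1)**2 = (-6*1/27 + 1)**2 = (-2/9 + 1)**2 = (7/9)**2 = 49/81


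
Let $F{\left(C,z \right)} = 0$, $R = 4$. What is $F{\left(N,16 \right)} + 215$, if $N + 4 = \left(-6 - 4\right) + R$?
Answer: $215$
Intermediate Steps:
$N = -10$ ($N = -4 + \left(\left(-6 - 4\right) + 4\right) = -4 + \left(-10 + 4\right) = -4 - 6 = -10$)
$F{\left(N,16 \right)} + 215 = 0 + 215 = 215$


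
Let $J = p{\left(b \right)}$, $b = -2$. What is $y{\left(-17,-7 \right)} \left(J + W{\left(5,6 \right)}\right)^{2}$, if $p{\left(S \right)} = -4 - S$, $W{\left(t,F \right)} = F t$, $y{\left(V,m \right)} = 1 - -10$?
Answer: $8624$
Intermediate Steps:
$y{\left(V,m \right)} = 11$ ($y{\left(V,m \right)} = 1 + 10 = 11$)
$J = -2$ ($J = -4 - -2 = -4 + 2 = -2$)
$y{\left(-17,-7 \right)} \left(J + W{\left(5,6 \right)}\right)^{2} = 11 \left(-2 + 6 \cdot 5\right)^{2} = 11 \left(-2 + 30\right)^{2} = 11 \cdot 28^{2} = 11 \cdot 784 = 8624$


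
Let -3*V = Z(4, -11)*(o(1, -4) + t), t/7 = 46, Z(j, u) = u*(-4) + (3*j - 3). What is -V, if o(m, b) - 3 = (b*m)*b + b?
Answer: 17861/3 ≈ 5953.7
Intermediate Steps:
Z(j, u) = -3 - 4*u + 3*j (Z(j, u) = -4*u + (-3 + 3*j) = -3 - 4*u + 3*j)
t = 322 (t = 7*46 = 322)
o(m, b) = 3 + b + m*b² (o(m, b) = 3 + ((b*m)*b + b) = 3 + (m*b² + b) = 3 + (b + m*b²) = 3 + b + m*b²)
V = -17861/3 (V = -(-3 - 4*(-11) + 3*4)*((3 - 4 + 1*(-4)²) + 322)/3 = -(-3 + 44 + 12)*((3 - 4 + 1*16) + 322)/3 = -53*((3 - 4 + 16) + 322)/3 = -53*(15 + 322)/3 = -53*337/3 = -⅓*17861 = -17861/3 ≈ -5953.7)
-V = -1*(-17861/3) = 17861/3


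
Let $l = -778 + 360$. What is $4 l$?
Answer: $-1672$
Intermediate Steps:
$l = -418$
$4 l = 4 \left(-418\right) = -1672$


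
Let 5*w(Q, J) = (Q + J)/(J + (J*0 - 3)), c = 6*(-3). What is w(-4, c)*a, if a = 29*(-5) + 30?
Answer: -506/21 ≈ -24.095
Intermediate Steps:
c = -18
w(Q, J) = (J + Q)/(5*(-3 + J)) (w(Q, J) = ((Q + J)/(J + (J*0 - 3)))/5 = ((J + Q)/(J + (0 - 3)))/5 = ((J + Q)/(J - 3))/5 = ((J + Q)/(-3 + J))/5 = (J + Q)/(5*(-3 + J)))
a = -115 (a = -145 + 30 = -115)
w(-4, c)*a = ((-18 - 4)/(5*(-3 - 18)))*(-115) = ((⅕)*(-22)/(-21))*(-115) = ((⅕)*(-1/21)*(-22))*(-115) = (22/105)*(-115) = -506/21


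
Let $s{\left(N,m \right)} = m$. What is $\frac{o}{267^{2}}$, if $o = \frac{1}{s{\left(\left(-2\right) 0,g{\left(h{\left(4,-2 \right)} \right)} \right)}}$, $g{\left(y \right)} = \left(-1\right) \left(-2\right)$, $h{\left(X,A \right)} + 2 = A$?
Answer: $\frac{1}{142578} \approx 7.0137 \cdot 10^{-6}$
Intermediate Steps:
$h{\left(X,A \right)} = -2 + A$
$g{\left(y \right)} = 2$
$o = \frac{1}{2} \approx 0.5$
$\frac{o}{267^{2}} = \frac{1}{2 \cdot 267^{2}} = \frac{1}{2 \cdot 71289} = \frac{1}{2} \cdot \frac{1}{71289} = \frac{1}{142578}$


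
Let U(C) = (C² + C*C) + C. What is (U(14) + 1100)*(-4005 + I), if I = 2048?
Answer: -2947242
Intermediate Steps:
U(C) = C + 2*C² (U(C) = (C² + C²) + C = 2*C² + C = C + 2*C²)
(U(14) + 1100)*(-4005 + I) = (14*(1 + 2*14) + 1100)*(-4005 + 2048) = (14*(1 + 28) + 1100)*(-1957) = (14*29 + 1100)*(-1957) = (406 + 1100)*(-1957) = 1506*(-1957) = -2947242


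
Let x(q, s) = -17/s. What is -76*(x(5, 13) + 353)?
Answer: -347472/13 ≈ -26729.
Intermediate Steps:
-76*(x(5, 13) + 353) = -76*(-17/13 + 353) = -76*4572/13 = -1*347472/13 = -347472/13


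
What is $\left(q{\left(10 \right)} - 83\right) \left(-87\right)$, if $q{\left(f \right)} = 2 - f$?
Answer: $7917$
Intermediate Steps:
$\left(q{\left(10 \right)} - 83\right) \left(-87\right) = \left(\left(2 - 10\right) - 83\right) \left(-87\right) = \left(-8 - 83\right) \left(-87\right) = \left(-91\right) \left(-87\right) = 7917$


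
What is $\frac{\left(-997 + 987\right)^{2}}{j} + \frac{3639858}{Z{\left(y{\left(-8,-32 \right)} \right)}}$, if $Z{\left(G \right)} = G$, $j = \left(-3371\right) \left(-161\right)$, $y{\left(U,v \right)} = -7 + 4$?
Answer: $- \frac{658487923966}{542731} \approx -1.2133 \cdot 10^{6}$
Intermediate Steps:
$y{\left(U,v \right)} = -3$
$j = 542731$
$\frac{\left(-997 + 987\right)^{2}}{j} + \frac{3639858}{Z{\left(y{\left(-8,-32 \right)} \right)}} = \frac{\left(-997 + 987\right)^{2}}{542731} + \frac{3639858}{-3} = \left(-10\right)^{2} \cdot \frac{1}{542731} + 3639858 \left(- \frac{1}{3}\right) = 100 \cdot \frac{1}{542731} - 1213286 = \frac{100}{542731} - 1213286 = - \frac{658487923966}{542731}$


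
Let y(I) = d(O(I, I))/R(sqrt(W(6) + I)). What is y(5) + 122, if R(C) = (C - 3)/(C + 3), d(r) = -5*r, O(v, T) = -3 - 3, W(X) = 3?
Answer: -388 - 360*sqrt(2) ≈ -897.12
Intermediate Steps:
O(v, T) = -6
R(C) = (-3 + C)/(3 + C)
y(I) = 30*(3 + sqrt(3 + I))/(-3 + sqrt(3 + I)) (y(I) = (-5*(-6))/(((-3 + sqrt(3 + I))/(3 + sqrt(3 + I)))) = 30*((3 + sqrt(3 + I))/(-3 + sqrt(3 + I))) = 30*(3 + sqrt(3 + I))/(-3 + sqrt(3 + I)))
y(5) + 122 = 30*(3 + sqrt(3 + 5))/(-3 + sqrt(3 + 5)) + 122 = 30*(3 + sqrt(8))/(-3 + sqrt(8)) + 122 = 30*(3 + 2*sqrt(2))/(-3 + 2*sqrt(2)) + 122 = 122 + 30*(3 + 2*sqrt(2))/(-3 + 2*sqrt(2))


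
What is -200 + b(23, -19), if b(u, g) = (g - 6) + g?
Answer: -244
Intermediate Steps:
b(u, g) = -6 + 2*g (b(u, g) = (-6 + g) + g = -6 + 2*g)
-200 + b(23, -19) = -200 + (-6 + 2*(-19)) = -200 + (-6 - 38) = -200 - 44 = -244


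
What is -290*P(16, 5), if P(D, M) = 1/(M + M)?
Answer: -29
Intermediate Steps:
P(D, M) = 1/(2*M)
-290*P(16, 5) = -145/5 = -290*⅒ = -29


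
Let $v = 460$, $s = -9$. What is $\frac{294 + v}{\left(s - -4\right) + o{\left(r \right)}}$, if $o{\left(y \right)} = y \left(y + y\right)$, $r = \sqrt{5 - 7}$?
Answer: $- \frac{754}{9} \approx -83.778$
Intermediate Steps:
$r = i \sqrt{2}$ ($r = \sqrt{-2} = i \sqrt{2} \approx 1.4142 i$)
$o{\left(y \right)} = 2 y^{2}$ ($o{\left(y \right)} = y 2 y = 2 y^{2}$)
$\frac{294 + v}{\left(s - -4\right) + o{\left(r \right)}} = \frac{294 + 460}{\left(-9 - -4\right) + 2 \left(i \sqrt{2}\right)^{2}} = \frac{754}{\left(-9 + 4\right) + 2 \left(-2\right)} = \frac{754}{-5 - 4} = \frac{754}{-9} = 754 \left(- \frac{1}{9}\right) = - \frac{754}{9}$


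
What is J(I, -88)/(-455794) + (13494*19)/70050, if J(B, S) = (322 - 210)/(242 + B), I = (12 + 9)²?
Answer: 6651235507081/1817256375425 ≈ 3.6600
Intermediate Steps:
I = 441 (I = 21² = 441)
J(B, S) = 112/(242 + B)
J(I, -88)/(-455794) + (13494*19)/70050 = (112/(242 + 441))/(-455794) + (13494*19)/70050 = (112/683)*(-1/455794) + 256386*(1/70050) = (112*(1/683))*(-1/455794) + 42731/11675 = (112/683)*(-1/455794) + 42731/11675 = -56/155653651 + 42731/11675 = 6651235507081/1817256375425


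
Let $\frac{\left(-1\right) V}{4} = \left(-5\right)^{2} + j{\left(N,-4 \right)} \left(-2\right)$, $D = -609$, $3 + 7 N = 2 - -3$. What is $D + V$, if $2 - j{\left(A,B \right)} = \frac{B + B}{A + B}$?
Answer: $- \frac{9233}{13} \approx -710.23$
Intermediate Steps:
$N = \frac{2}{7}$ ($N = - \frac{3}{7} + \frac{2 - -3}{7} = - \frac{3}{7} + \frac{2 + 3}{7} = - \frac{3}{7} + \frac{1}{7} \cdot 5 = - \frac{3}{7} + \frac{5}{7} = \frac{2}{7} \approx 0.28571$)
$j{\left(A,B \right)} = 2 - \frac{2 B}{A + B}$ ($j{\left(A,B \right)} = 2 - \frac{B + B}{A + B} = 2 - \frac{2 B}{A + B}$)
$V = - \frac{1316}{13}$ ($V = - 4 \left(\left(-5\right)^{2} + 2 \cdot \frac{2}{7} \frac{1}{\frac{2}{7} - 4} \left(-2\right)\right) = - 4 \left(25 + 2 \cdot \frac{2}{7} \frac{1}{- \frac{26}{7}} \left(-2\right)\right) = - 4 \left(25 + 2 \cdot \frac{2}{7} \left(- \frac{7}{26}\right) \left(-2\right)\right) = - 4 \left(25 - - \frac{4}{13}\right) = - 4 \left(25 + \frac{4}{13}\right) = \left(-4\right) \frac{329}{13} = - \frac{1316}{13} \approx -101.23$)
$D + V = -609 - \frac{1316}{13} = - \frac{9233}{13}$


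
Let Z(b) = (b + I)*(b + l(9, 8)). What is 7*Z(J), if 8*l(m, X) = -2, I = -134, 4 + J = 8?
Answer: -6825/2 ≈ -3412.5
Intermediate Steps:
J = 4 (J = -4 + 8 = 4)
l(m, X) = -¼ (l(m, X) = (⅛)*(-2) = -¼)
Z(b) = (-134 + b)*(-¼ + b) (Z(b) = (b - 134)*(b - ¼) = (-134 + b)*(-¼ + b))
7*Z(J) = 7*(67/2 + 4² - 537/4*4) = 7*(67/2 + 16 - 537) = 7*(-975/2) = -6825/2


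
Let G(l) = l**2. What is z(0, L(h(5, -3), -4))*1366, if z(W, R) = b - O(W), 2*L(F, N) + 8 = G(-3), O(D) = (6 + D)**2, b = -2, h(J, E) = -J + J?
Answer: -51908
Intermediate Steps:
h(J, E) = 0
L(F, N) = 1/2 (L(F, N) = -4 + (1/2)*(-3)**2 = -4 + (1/2)*9 = -4 + 9/2 = 1/2)
z(W, R) = -2 - (6 + W)**2
z(0, L(h(5, -3), -4))*1366 = (-2 - (6 + 0)**2)*1366 = (-2 - 1*6**2)*1366 = (-2 - 1*36)*1366 = (-2 - 36)*1366 = -38*1366 = -51908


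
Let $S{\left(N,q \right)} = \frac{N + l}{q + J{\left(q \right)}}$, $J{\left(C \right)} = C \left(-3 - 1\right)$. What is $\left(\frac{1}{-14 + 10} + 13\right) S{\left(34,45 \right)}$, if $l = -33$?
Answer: $- \frac{17}{180} \approx -0.094444$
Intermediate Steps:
$J{\left(C \right)} = - 4 C$ ($J{\left(C \right)} = C \left(-3 - 1\right) = C \left(-4\right) = - 4 C$)
$S{\left(N,q \right)} = - \frac{-33 + N}{3 q}$ ($S{\left(N,q \right)} = \frac{N - 33}{q - 4 q} = \frac{-33 + N}{\left(-3\right) q} = \left(-33 + N\right) \left(- \frac{1}{3 q}\right) = - \frac{-33 + N}{3 q}$)
$\left(\frac{1}{-14 + 10} + 13\right) S{\left(34,45 \right)} = \left(\frac{1}{-14 + 10} + 13\right) \frac{33 - 34}{3 \cdot 45} = \left(\frac{1}{-4} + 13\right) \frac{1}{3} \cdot \frac{1}{45} \left(33 - 34\right) = \left(- \frac{1}{4} + 13\right) \frac{1}{3} \cdot \frac{1}{45} \left(-1\right) = \frac{51}{4} \left(- \frac{1}{135}\right) = - \frac{17}{180}$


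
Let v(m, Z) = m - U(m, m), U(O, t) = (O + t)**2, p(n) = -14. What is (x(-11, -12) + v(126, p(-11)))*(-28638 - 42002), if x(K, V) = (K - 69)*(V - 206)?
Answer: 3245060320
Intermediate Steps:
x(K, V) = (-206 + V)*(-69 + K) (x(K, V) = (-69 + K)*(-206 + V) = (-206 + V)*(-69 + K))
v(m, Z) = m - 4*m**2 (v(m, Z) = m - (m + m)**2 = m - (2*m)**2 = m - 4*m**2)
(x(-11, -12) + v(126, p(-11)))*(-28638 - 42002) = ((14214 - 206*(-11) - 69*(-12) - 11*(-12)) + 126*(1 - 4*126))*(-28638 - 42002) = ((14214 + 2266 + 828 + 132) + 126*(1 - 504))*(-70640) = (17440 + 126*(-503))*(-70640) = (17440 - 63378)*(-70640) = -45938*(-70640) = 3245060320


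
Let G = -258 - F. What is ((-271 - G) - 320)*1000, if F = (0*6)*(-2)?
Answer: -333000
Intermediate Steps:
F = 0 (F = 0*(-2) = 0)
G = -258 (G = -258 - 1*0 = -258 + 0 = -258)
((-271 - G) - 320)*1000 = ((-271 - 1*(-258)) - 320)*1000 = ((-271 + 258) - 320)*1000 = (-13 - 320)*1000 = -333*1000 = -333000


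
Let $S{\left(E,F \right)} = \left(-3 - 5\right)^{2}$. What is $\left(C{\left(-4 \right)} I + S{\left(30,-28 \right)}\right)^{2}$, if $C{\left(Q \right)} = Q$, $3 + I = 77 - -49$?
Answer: $183184$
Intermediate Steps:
$I = 123$ ($I = -3 + \left(77 - -49\right) = -3 + \left(77 + 49\right) = -3 + 126 = 123$)
$S{\left(E,F \right)} = 64$ ($S{\left(E,F \right)} = \left(-8\right)^{2} = 64$)
$\left(C{\left(-4 \right)} I + S{\left(30,-28 \right)}\right)^{2} = \left(\left(-4\right) 123 + 64\right)^{2} = \left(-492 + 64\right)^{2} = \left(-428\right)^{2} = 183184$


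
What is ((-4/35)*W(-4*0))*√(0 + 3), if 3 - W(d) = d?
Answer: -12*√3/35 ≈ -0.59385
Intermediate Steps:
W(d) = 3 - d
((-4/35)*W(-4*0))*√(0 + 3) = ((-4/35)*(3 - (-4)*0))*√(0 + 3) = ((-4*1/35)*(3 - 1*0))*√3 = (-4*(3 + 0)/35)*√3 = (-4/35*3)*√3 = -12*√3/35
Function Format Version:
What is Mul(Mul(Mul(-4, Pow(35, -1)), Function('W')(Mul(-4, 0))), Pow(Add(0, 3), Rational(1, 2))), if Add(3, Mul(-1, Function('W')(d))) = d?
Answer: Mul(Rational(-12, 35), Pow(3, Rational(1, 2))) ≈ -0.59385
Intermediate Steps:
Function('W')(d) = Add(3, Mul(-1, d))
Mul(Mul(Mul(-4, Pow(35, -1)), Function('W')(Mul(-4, 0))), Pow(Add(0, 3), Rational(1, 2))) = Mul(Mul(Mul(-4, Pow(35, -1)), Add(3, Mul(-1, Mul(-4, 0)))), Pow(Add(0, 3), Rational(1, 2))) = Mul(Mul(Mul(-4, Rational(1, 35)), Add(3, Mul(-1, 0))), Pow(3, Rational(1, 2))) = Mul(Mul(Rational(-4, 35), Add(3, 0)), Pow(3, Rational(1, 2))) = Mul(Mul(Rational(-4, 35), 3), Pow(3, Rational(1, 2))) = Mul(Rational(-12, 35), Pow(3, Rational(1, 2)))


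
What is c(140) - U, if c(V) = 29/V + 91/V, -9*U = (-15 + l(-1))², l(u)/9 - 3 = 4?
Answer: 1798/7 ≈ 256.86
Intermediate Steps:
l(u) = 63 (l(u) = 27 + 9*4 = 27 + 36 = 63)
U = -256 (U = -(-15 + 63)²/9 = -⅑*48² = -⅑*2304 = -256)
c(V) = 120/V
c(140) - U = 120/140 - 1*(-256) = 120*(1/140) + 256 = 6/7 + 256 = 1798/7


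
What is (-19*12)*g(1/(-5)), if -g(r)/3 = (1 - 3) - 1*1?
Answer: -2052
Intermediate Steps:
g(r) = 9 (g(r) = -3*((1 - 3) - 1*1) = -3*(-2 - 1) = -3*(-3) = 9)
(-19*12)*g(1/(-5)) = -19*12*9 = -228*9 = -2052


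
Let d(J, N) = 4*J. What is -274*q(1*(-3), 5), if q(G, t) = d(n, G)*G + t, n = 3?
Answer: 8494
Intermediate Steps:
q(G, t) = t + 12*G (q(G, t) = (4*3)*G + t = 12*G + t = t + 12*G)
-274*q(1*(-3), 5) = -274*(5 + 12*(1*(-3))) = -274*(5 + 12*(-3)) = -274*(5 - 36) = -274*(-31) = 8494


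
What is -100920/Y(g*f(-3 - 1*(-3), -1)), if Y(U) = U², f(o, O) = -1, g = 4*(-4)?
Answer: -12615/32 ≈ -394.22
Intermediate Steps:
g = -16
-100920/Y(g*f(-3 - 1*(-3), -1)) = -100920/((-16*(-1))²) = -100920/(16²) = -100920/256 = -100920*1/256 = -12615/32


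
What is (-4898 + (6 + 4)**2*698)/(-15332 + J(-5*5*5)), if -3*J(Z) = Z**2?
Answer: -194706/61621 ≈ -3.1597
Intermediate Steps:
J(Z) = -Z**2/3
(-4898 + (6 + 4)**2*698)/(-15332 + J(-5*5*5)) = (-4898 + (6 + 4)**2*698)/(-15332 - (-5*5*5)**2/3) = (-4898 + 10**2*698)/(-15332 - (-25*5)**2/3) = (-4898 + 100*698)/(-15332 - 1/3*(-125)**2) = (-4898 + 69800)/(-15332 - 1/3*15625) = 64902/(-15332 - 15625/3) = 64902/(-61621/3) = 64902*(-3/61621) = -194706/61621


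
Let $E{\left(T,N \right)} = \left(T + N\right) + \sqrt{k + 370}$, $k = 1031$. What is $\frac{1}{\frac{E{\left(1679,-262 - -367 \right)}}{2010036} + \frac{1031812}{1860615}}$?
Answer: $\frac{123315802372633099937760}{68494753629359542387753} - \frac{110452696288994700 \sqrt{1401}}{68494753629359542387753} \approx 1.8003$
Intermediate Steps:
$E{\left(T,N \right)} = N + T + \sqrt{1401}$ ($E{\left(T,N \right)} = \left(T + N\right) + \sqrt{1031 + 370} = \left(N + T\right) + \sqrt{1401} = N + T + \sqrt{1401}$)
$\frac{1}{\frac{E{\left(1679,-262 - -367 \right)}}{2010036} + \frac{1031812}{1860615}} = \frac{1}{\frac{\left(-262 - -367\right) + 1679 + \sqrt{1401}}{2010036} + \frac{1031812}{1860615}} = \frac{1}{\left(\left(-262 + 367\right) + 1679 + \sqrt{1401}\right) \frac{1}{2010036} + 1031812 \cdot \frac{1}{1860615}} = \frac{1}{\left(105 + 1679 + \sqrt{1401}\right) \frac{1}{2010036} + \frac{1031812}{1860615}} = \frac{1}{\left(1784 + \sqrt{1401}\right) \frac{1}{2010036} + \frac{1031812}{1860615}} = \frac{1}{\left(\frac{446}{502509} + \frac{\sqrt{1401}}{2010036}\right) + \frac{1031812}{1860615}} = \frac{1}{\frac{173108216866}{311658594345} + \frac{\sqrt{1401}}{2010036}}$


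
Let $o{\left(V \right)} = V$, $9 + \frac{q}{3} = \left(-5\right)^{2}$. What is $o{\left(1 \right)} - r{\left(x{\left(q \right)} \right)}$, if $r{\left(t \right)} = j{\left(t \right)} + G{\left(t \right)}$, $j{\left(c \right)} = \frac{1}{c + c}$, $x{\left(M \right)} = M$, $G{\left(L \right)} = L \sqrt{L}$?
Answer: $\frac{95}{96} - 192 \sqrt{3} \approx -331.56$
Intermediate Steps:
$q = 48$ ($q = -27 + 3 \left(-5\right)^{2} = -27 + 3 \cdot 25 = -27 + 75 = 48$)
$G{\left(L \right)} = L^{\frac{3}{2}}$
$j{\left(c \right)} = \frac{1}{2 c}$
$r{\left(t \right)} = t^{\frac{3}{2}} + \frac{1}{2 t}$ ($r{\left(t \right)} = \frac{1}{2 t} + t^{\frac{3}{2}} = t^{\frac{3}{2}} + \frac{1}{2 t}$)
$o{\left(1 \right)} - r{\left(x{\left(q \right)} \right)} = 1 - \frac{\frac{1}{2} + 48^{\frac{5}{2}}}{48} = 1 - \frac{\frac{1}{2} + 9216 \sqrt{3}}{48} = 1 - \left(\frac{1}{96} + 192 \sqrt{3}\right) = \frac{95}{96} - 192 \sqrt{3}$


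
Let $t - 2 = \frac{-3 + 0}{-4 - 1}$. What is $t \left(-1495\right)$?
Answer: $-3887$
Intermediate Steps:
$t = \frac{13}{5}$ ($t = 2 + \frac{-3 + 0}{-4 - 1} = 2 - \frac{3}{-5} = 2 - - \frac{3}{5} = 2 + \frac{3}{5} = \frac{13}{5} \approx 2.6$)
$t \left(-1495\right) = \frac{13}{5} \left(-1495\right) = -3887$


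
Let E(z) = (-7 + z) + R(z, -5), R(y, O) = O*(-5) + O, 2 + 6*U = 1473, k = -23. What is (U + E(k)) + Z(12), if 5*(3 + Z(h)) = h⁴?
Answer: 131381/30 ≈ 4379.4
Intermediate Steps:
U = 1471/6 (U = -⅓ + (⅙)*1473 = -⅓ + 491/2 = 1471/6 ≈ 245.17)
R(y, O) = -4*O (R(y, O) = -5*O + O = -4*O)
Z(h) = -3 + h⁴/5
E(z) = 13 + z (E(z) = (-7 + z) - 4*(-5) = (-7 + z) + 20 = 13 + z)
(U + E(k)) + Z(12) = (1471/6 + (13 - 23)) + (-3 + (⅕)*12⁴) = (1471/6 - 10) + (-3 + (⅕)*20736) = 1411/6 + (-3 + 20736/5) = 1411/6 + 20721/5 = 131381/30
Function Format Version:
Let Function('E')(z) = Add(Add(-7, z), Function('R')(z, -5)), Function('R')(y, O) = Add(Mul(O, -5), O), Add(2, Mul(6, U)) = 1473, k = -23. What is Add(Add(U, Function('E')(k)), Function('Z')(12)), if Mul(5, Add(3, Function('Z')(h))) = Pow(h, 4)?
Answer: Rational(131381, 30) ≈ 4379.4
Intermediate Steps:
U = Rational(1471, 6) (U = Add(Rational(-1, 3), Mul(Rational(1, 6), 1473)) = Add(Rational(-1, 3), Rational(491, 2)) = Rational(1471, 6) ≈ 245.17)
Function('R')(y, O) = Mul(-4, O) (Function('R')(y, O) = Add(Mul(-5, O), O) = Mul(-4, O))
Function('Z')(h) = Add(-3, Mul(Rational(1, 5), Pow(h, 4)))
Function('E')(z) = Add(13, z) (Function('E')(z) = Add(Add(-7, z), Mul(-4, -5)) = Add(Add(-7, z), 20) = Add(13, z))
Add(Add(U, Function('E')(k)), Function('Z')(12)) = Add(Add(Rational(1471, 6), Add(13, -23)), Add(-3, Mul(Rational(1, 5), Pow(12, 4)))) = Add(Add(Rational(1471, 6), -10), Add(-3, Mul(Rational(1, 5), 20736))) = Add(Rational(1411, 6), Add(-3, Rational(20736, 5))) = Add(Rational(1411, 6), Rational(20721, 5)) = Rational(131381, 30)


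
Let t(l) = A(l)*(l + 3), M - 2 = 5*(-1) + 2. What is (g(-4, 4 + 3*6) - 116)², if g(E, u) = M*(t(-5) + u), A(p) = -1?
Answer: 19600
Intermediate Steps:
M = -1 (M = 2 + (5*(-1) + 2) = 2 + (-5 + 2) = 2 - 3 = -1)
t(l) = -3 - l (t(l) = -(l + 3) = -(3 + l) = -3 - l)
g(E, u) = -2 - u (g(E, u) = -((-3 - 1*(-5)) + u) = -((-3 + 5) + u) = -(2 + u) = -2 - u)
(g(-4, 4 + 3*6) - 116)² = ((-2 - (4 + 3*6)) - 116)² = ((-2 - (4 + 18)) - 116)² = ((-2 - 1*22) - 116)² = ((-2 - 22) - 116)² = (-24 - 116)² = (-140)² = 19600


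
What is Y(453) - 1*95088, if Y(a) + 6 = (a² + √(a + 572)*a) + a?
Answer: 110568 + 2265*√41 ≈ 1.2507e+5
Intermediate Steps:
Y(a) = -6 + a + a² + a*√(572 + a) (Y(a) = -6 + ((a² + √(a + 572)*a) + a) = -6 + ((a² + √(572 + a)*a) + a) = -6 + ((a² + a*√(572 + a)) + a) = -6 + (a + a² + a*√(572 + a)) = -6 + a + a² + a*√(572 + a))
Y(453) - 1*95088 = (-6 + 453 + 453² + 453*√(572 + 453)) - 1*95088 = (-6 + 453 + 205209 + 453*√1025) - 95088 = (-6 + 453 + 205209 + 453*(5*√41)) - 95088 = (-6 + 453 + 205209 + 2265*√41) - 95088 = (205656 + 2265*√41) - 95088 = 110568 + 2265*√41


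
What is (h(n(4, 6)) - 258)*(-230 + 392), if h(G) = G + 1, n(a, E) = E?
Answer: -40662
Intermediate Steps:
h(G) = 1 + G
(h(n(4, 6)) - 258)*(-230 + 392) = ((1 + 6) - 258)*(-230 + 392) = (7 - 258)*162 = -251*162 = -40662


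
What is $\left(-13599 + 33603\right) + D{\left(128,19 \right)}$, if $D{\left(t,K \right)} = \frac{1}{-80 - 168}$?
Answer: $\frac{4960991}{248} \approx 20004.0$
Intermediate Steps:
$D{\left(t,K \right)} = - \frac{1}{248}$ ($D{\left(t,K \right)} = \frac{1}{-248} = - \frac{1}{248}$)
$\left(-13599 + 33603\right) + D{\left(128,19 \right)} = \left(-13599 + 33603\right) - \frac{1}{248} = 20004 - \frac{1}{248} = \frac{4960991}{248}$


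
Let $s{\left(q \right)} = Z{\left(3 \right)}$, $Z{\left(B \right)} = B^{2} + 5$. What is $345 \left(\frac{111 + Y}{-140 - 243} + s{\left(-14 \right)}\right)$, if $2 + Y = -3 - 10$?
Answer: $\frac{1816770}{383} \approx 4743.5$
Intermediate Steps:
$Y = -15$ ($Y = -2 - 13 = -15$)
$Z{\left(B \right)} = 5 + B^{2}$
$s{\left(q \right)} = 14$ ($s{\left(q \right)} = 5 + 3^{2} = 5 + 9 = 14$)
$345 \left(\frac{111 + Y}{-140 - 243} + s{\left(-14 \right)}\right) = 345 \left(\frac{111 - 15}{-140 - 243} + 14\right) = 345 \left(\frac{96}{-383} + 14\right) = 345 \left(96 \left(- \frac{1}{383}\right) + 14\right) = 345 \left(- \frac{96}{383} + 14\right) = 345 \cdot \frac{5266}{383} = \frac{1816770}{383}$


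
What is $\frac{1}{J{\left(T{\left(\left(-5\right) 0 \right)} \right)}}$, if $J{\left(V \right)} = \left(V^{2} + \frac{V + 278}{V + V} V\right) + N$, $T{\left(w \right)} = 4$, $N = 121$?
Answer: $\frac{1}{278} \approx 0.0035971$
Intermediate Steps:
$J{\left(V \right)} = 260 + V^{2} + \frac{V}{2}$ ($J{\left(V \right)} = \left(V^{2} + \frac{V + 278}{V + V} V\right) + 121 = \left(V^{2} + \frac{278 + V}{2 V} V\right) + 121 = \left(V^{2} + \left(139 + \frac{V}{2}\right)\right) + 121 = \left(139 + V^{2} + \frac{V}{2}\right) + 121 = 260 + V^{2} + \frac{V}{2}$)
$\frac{1}{J{\left(T{\left(\left(-5\right) 0 \right)} \right)}} = \frac{1}{260 + 4^{2} + \frac{1}{2} \cdot 4} = \frac{1}{260 + 16 + 2} = \frac{1}{278}$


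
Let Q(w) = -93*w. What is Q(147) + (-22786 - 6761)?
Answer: -43218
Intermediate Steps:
Q(147) + (-22786 - 6761) = -93*147 + (-22786 - 6761) = -13671 - 29547 = -43218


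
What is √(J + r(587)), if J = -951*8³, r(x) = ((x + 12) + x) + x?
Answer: I*√485139 ≈ 696.52*I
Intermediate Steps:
r(x) = 12 + 3*x (r(x) = ((12 + x) + x) + x = (12 + 2*x) + x = 12 + 3*x)
J = -486912 (J = -951*512 = -486912)
√(J + r(587)) = √(-486912 + (12 + 3*587)) = √(-486912 + (12 + 1761)) = √(-486912 + 1773) = √(-485139) = I*√485139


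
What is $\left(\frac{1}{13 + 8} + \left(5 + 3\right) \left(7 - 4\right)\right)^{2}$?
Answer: $\frac{255025}{441} \approx 578.29$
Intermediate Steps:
$\left(\frac{1}{13 + 8} + \left(5 + 3\right) \left(7 - 4\right)\right)^{2} = \left(\frac{1}{21} + 8 \cdot 3\right)^{2} = \left(\frac{1}{21} + 24\right)^{2} = \left(\frac{505}{21}\right)^{2} = \frac{255025}{441}$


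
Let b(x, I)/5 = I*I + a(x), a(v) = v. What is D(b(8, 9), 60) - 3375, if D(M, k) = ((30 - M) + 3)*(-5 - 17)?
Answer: 5689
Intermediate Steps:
b(x, I) = 5*x + 5*I² (b(x, I) = 5*(I*I + x) = 5*(I² + x) = 5*(x + I²) = 5*x + 5*I²)
D(M, k) = -726 + 22*M (D(M, k) = (33 - M)*(-22) = -726 + 22*M)
D(b(8, 9), 60) - 3375 = (-726 + 22*(5*8 + 5*9²)) - 3375 = (-726 + 22*(40 + 5*81)) - 3375 = (-726 + 22*(40 + 405)) - 3375 = (-726 + 22*445) - 3375 = (-726 + 9790) - 3375 = 9064 - 3375 = 5689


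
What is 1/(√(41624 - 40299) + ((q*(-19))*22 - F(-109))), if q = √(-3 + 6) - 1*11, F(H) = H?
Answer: 1/(4707 - 418*√3 + 5*√53) ≈ 0.00024879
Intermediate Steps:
q = -11 + √3 (q = √3 - 11 = -11 + √3 ≈ -9.2679)
1/(√(41624 - 40299) + ((q*(-19))*22 - F(-109))) = 1/(√(41624 - 40299) + (((-11 + √3)*(-19))*22 - 1*(-109))) = 1/(√1325 + ((209 - 19*√3)*22 + 109)) = 1/(5*√53 + ((4598 - 418*√3) + 109)) = 1/(5*√53 + (4707 - 418*√3)) = 1/(4707 - 418*√3 + 5*√53)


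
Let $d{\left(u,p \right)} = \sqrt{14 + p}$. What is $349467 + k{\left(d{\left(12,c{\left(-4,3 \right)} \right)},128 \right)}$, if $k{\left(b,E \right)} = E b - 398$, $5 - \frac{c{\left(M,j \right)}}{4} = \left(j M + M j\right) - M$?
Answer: $349069 + 128 \sqrt{114} \approx 3.5044 \cdot 10^{5}$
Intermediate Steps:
$c{\left(M,j \right)} = 20 + 4 M - 8 M j$ ($c{\left(M,j \right)} = 20 - 4 \left(\left(j M + M j\right) - M\right) = 20 - 4 \left(\left(M j + M j\right) - M\right) = 20 - 4 \left(2 M j - M\right) = 20 - 4 \left(- M + 2 M j\right) = 20 - \left(- 4 M + 8 M j\right) = 20 + 4 M - 8 M j$)
$k{\left(b,E \right)} = -398 + E b$
$349467 + k{\left(d{\left(12,c{\left(-4,3 \right)} \right)},128 \right)} = 349467 - \left(398 - 128 \sqrt{14 + \left(20 + 4 \left(-4\right) - \left(-32\right) 3\right)}\right) = 349467 - \left(398 - 128 \sqrt{14 + \left(20 - 16 + 96\right)}\right) = 349467 - \left(398 - 128 \sqrt{14 + 100}\right) = 349467 - \left(398 - 128 \sqrt{114}\right) = 349069 + 128 \sqrt{114}$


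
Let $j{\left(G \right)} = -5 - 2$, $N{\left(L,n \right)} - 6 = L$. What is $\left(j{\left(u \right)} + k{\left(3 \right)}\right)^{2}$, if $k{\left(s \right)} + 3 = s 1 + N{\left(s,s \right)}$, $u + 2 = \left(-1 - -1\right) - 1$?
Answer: $4$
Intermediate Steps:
$N{\left(L,n \right)} = 6 + L$
$u = -3$ ($u = -2 - 1 = -3$)
$j{\left(G \right)} = -7$ ($j{\left(G \right)} = -5 - 2 = -7$)
$k{\left(s \right)} = 3 + 2 s$ ($k{\left(s \right)} = -3 + \left(s 1 + \left(6 + s\right)\right) = -3 + \left(s + \left(6 + s\right)\right) = -3 + \left(6 + 2 s\right) = 3 + 2 s$)
$\left(j{\left(u \right)} + k{\left(3 \right)}\right)^{2} = \left(-7 + \left(3 + 2 \cdot 3\right)\right)^{2} = \left(-7 + \left(3 + 6\right)\right)^{2} = \left(-7 + 9\right)^{2} = 2^{2} = 4$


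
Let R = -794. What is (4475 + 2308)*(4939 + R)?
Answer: 28115535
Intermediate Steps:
(4475 + 2308)*(4939 + R) = (4475 + 2308)*(4939 - 794) = 6783*4145 = 28115535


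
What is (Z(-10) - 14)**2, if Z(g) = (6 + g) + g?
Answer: 784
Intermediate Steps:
Z(g) = 6 + 2*g
(Z(-10) - 14)**2 = ((6 + 2*(-10)) - 14)**2 = ((6 - 20) - 14)**2 = (-14 - 14)**2 = (-28)**2 = 784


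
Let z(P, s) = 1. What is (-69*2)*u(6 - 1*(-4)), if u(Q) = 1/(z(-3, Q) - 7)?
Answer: 23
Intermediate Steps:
u(Q) = -1/6 (u(Q) = 1/(1 - 7) = 1/(-6) = -1/6)
(-69*2)*u(6 - 1*(-4)) = -69*2*(-1/6) = -138*(-1/6) = 23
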